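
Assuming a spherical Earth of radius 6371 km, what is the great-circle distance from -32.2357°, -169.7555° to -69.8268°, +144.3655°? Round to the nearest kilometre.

Δλ = 144.3655 − -169.7555 = 314.1210°; wrapped into (−180°, 180°]: -45.8790°.
Δφ = -69.8268 − -32.2357 = -37.5911°.
a = sin²(Δφ/2) + cos φ₁ · cos φ₂ · sin²(Δλ/2) = 0.148121.
c = 2·atan2(√a, √(1−a)) = 0.79012 rad → d = 6371·c ≈ 5033.87 km.

5034 km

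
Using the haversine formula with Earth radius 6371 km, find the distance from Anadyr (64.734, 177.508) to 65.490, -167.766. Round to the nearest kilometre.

693 km

Δλ = -167.766 − 177.508 = -345.274°; wrapped into (−180°, 180°]: 14.726°.
Δφ = 65.490 − 64.734 = 0.756°.
a = sin²(Δφ/2) + cos φ₁ · cos φ₂ · sin²(Δλ/2) = 0.002952.
c = 2·atan2(√a, √(1−a)) = 0.10871 rad → d = 6371·c ≈ 692.60 km.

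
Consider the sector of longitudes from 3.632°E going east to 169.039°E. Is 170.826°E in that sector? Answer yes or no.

No

Band width going east from +3.632° to +169.039°: ((169.039 − 3.632) mod 360) = 165.407°.
Offset of +170.826° east of the west edge: ((170.826 − 3.632) mod 360) = 167.194°.
167.194° > 165.407° ⇒ outside.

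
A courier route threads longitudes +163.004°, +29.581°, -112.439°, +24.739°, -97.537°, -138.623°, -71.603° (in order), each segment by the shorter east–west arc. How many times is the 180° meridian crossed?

Leg 1: +163.004° → +29.581°, shortest Δλ = -133.423° (west) — does not cross 180°.
Leg 2: +29.581° → -112.439°, shortest Δλ = -142.02° (west) — does not cross 180°.
Leg 3: -112.439° → +24.739°, shortest Δλ = 137.178° (east) — does not cross 180°.
Leg 4: +24.739° → -97.537°, shortest Δλ = -122.276° (west) — does not cross 180°.
Leg 5: -97.537° → -138.623°, shortest Δλ = -41.086° (west) — does not cross 180°.
Leg 6: -138.623° → -71.603°, shortest Δλ = 67.02° (east) — does not cross 180°.
Total crossings: 0.

0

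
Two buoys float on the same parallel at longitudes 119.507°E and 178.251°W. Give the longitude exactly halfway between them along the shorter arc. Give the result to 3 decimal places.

150.628°E

Signed shortest Δλ from +119.507° to -178.251° is +62.242°.
Midpoint longitude = +119.507° + (+62.242°)/2 = +119.507° + 31.121° = +150.628°.
(The naïve average (+119.507 + -178.251)/2 = -29.372° is on the wrong side of the globe.)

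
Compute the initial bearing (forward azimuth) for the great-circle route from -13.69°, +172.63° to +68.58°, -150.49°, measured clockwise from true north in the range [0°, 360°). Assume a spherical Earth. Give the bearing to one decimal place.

Δλ = -150.49 − 172.63 = -323.12°; wrapped into (−180°, 180°]: 36.88°.
θ = atan2( sin Δλ · cos φ₂ , cos φ₁ · sin φ₂ − sin φ₁ · cos φ₂ · cos Δλ )
  = atan2(0.21917, 0.97362) = 12.686° → normalised to [0°, 360°): 12.686°.

12.7°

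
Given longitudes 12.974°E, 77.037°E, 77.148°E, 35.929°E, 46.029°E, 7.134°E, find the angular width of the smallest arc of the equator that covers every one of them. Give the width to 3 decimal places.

Sort the longitudes: +7.134°, +12.974°, +35.929°, +46.029°, +77.037°, +77.148°.
Eastward gaps between consecutive values (wrapping around): 5.840°, 22.955°, 10.100°, 31.008°, 0.111°, 289.986°.
Largest gap = 289.986° ⇒ minimal covering band is its complement: 360° − 289.986° = 70.014°.
Band runs from +7.134° eastward to +77.148°.

70.014°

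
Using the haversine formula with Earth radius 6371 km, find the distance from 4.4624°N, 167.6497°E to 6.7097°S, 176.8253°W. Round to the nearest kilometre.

2124 km

Δλ = -176.8253 − 167.6497 = -344.4750°; wrapped into (−180°, 180°]: 15.5250°.
Δφ = -6.7097 − 4.4624 = -11.1721°.
a = sin²(Δφ/2) + cos φ₁ · cos φ₂ · sin²(Δλ/2) = 0.027538.
c = 2·atan2(√a, √(1−a)) = 0.33344 rad → d = 6371·c ≈ 2124.33 km.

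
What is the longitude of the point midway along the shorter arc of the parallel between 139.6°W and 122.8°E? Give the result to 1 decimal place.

171.6°E

Signed shortest Δλ from -139.6° to +122.8° is -97.6°.
Midpoint longitude = -139.6° + (-97.6°)/2 = -139.6° − 48.8° = -188.4°.
Normalise into (−180°, 180°]: +171.6°.
(The naïve average (-139.6 + +122.8)/2 = -8.4° is on the wrong side of the globe.)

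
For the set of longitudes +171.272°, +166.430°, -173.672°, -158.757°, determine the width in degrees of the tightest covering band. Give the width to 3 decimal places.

Sort the longitudes: -173.672°, -158.757°, +166.430°, +171.272°.
Eastward gaps between consecutive values (wrapping around): 14.915°, 325.187°, 4.842°, 15.056°.
Largest gap = 325.187° ⇒ minimal covering band is its complement: 360° − 325.187° = 34.813°.
Band runs from +166.430° eastward to -158.757°, crossing the antimeridian.

34.813°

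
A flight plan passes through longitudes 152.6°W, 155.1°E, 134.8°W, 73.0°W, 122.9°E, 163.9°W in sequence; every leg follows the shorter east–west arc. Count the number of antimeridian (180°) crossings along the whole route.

4

Leg 1: -152.6° → +155.1°, shortest Δλ = -52.3° (west) — crosses 180°.
Leg 2: +155.1° → -134.8°, shortest Δλ = 70.1° (east) — crosses 180°.
Leg 3: -134.8° → -73.0°, shortest Δλ = 61.8° (east) — does not cross 180°.
Leg 4: -73.0° → +122.9°, shortest Δλ = -164.1° (west) — crosses 180°.
Leg 5: +122.9° → -163.9°, shortest Δλ = 73.2° (east) — crosses 180°.
Total crossings: 4.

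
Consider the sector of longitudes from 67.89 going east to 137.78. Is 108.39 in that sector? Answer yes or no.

Yes

Band width going east from +67.89° to +137.78°: ((137.78 − 67.89) mod 360) = 69.89°.
Offset of +108.39° east of the west edge: ((108.39 − 67.89) mod 360) = 40.50°.
40.50° ≤ 69.89° ⇒ inside.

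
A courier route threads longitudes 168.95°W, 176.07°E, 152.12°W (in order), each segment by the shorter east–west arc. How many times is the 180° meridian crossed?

Leg 1: -168.95° → +176.07°, shortest Δλ = -14.98° (west) — crosses 180°.
Leg 2: +176.07° → -152.12°, shortest Δλ = 31.81° (east) — crosses 180°.
Total crossings: 2.

2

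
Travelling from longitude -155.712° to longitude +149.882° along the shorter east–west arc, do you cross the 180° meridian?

Yes

Naïve |149.882 − -155.712| = 305.594° > 180°, so the shorter arc goes the other way round — across 180°.
Signed shortest Δλ = ((149.882 − -155.712 + 180) mod 360) − 180 = -54.406°.
Going west by 54.406° from -155.712° passes through 180° before reaching +149.882°.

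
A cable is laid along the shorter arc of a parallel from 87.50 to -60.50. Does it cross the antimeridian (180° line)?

No

Signed shortest Δλ = ((-60.50 − 87.50 + 180) mod 360) − 180 = -148.0°.
Going west by 148.0° from +87.50° reaches -60.50° without touching 180°.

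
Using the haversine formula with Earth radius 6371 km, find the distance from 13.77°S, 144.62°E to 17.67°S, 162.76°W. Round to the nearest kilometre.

Δλ = -162.76 − 144.62 = -307.38°; wrapped into (−180°, 180°]: 52.62°.
Δφ = -17.67 − -13.77 = -3.90°.
a = sin²(Δφ/2) + cos φ₁ · cos φ₂ · sin²(Δλ/2) = 0.182960.
c = 2·atan2(√a, √(1−a)) = 0.88398 rad → d = 6371·c ≈ 5631.83 km.

5632 km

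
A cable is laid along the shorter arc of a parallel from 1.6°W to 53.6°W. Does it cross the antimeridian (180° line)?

Signed shortest Δλ = ((-53.6 − -1.6 + 180) mod 360) − 180 = -52.0°.
Going west by 52.0° from -1.6° reaches -53.6° without touching 180°.

No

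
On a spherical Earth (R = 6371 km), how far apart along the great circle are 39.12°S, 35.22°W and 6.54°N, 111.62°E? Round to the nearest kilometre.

Δλ = 111.62 − -35.22 = 146.84°.
Δφ = 6.54 − -39.12 = 45.66°.
a = sin²(Δφ/2) + cos φ₁ · cos φ₂ · sin²(Δλ/2) = 0.858558.
c = 2·atan2(√a, √(1−a)) = 2.37045 rad → d = 6371·c ≈ 15102.15 km.

15102 km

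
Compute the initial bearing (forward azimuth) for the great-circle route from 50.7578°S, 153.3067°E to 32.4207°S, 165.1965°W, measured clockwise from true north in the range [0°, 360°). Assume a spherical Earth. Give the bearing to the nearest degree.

Δλ = -165.1965 − 153.3067 = -318.5032°; wrapped into (−180°, 180°]: 41.4968°.
θ = atan2( sin Δλ · cos φ₂ , cos φ₁ · sin φ₂ − sin φ₁ · cos φ₂ · cos Δλ )
  = atan2(0.55930, 0.15051) = 74.939° → normalised to [0°, 360°): 74.939°.

75°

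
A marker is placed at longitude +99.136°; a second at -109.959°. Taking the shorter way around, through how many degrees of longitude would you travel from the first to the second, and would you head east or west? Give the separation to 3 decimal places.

Raw difference: -109.959 − 99.136 = -209.095°.
Normalise into (−180°, 180°]: -209.095° + 360° = 150.905°.
Positive ⇒ the second point lies to the east; separation 150.905°.

150.905° east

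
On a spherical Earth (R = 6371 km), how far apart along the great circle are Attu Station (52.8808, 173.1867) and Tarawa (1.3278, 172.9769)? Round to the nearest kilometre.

5732 km

Δλ = 172.9769 − 173.1867 = -0.2098°.
Δφ = 1.3278 − 52.8808 = -51.5530°.
a = sin²(Δφ/2) + cos φ₁ · cos φ₂ · sin²(Δλ/2) = 0.189107.
c = 2·atan2(√a, √(1−a)) = 0.89977 rad → d = 6371·c ≈ 5732.46 km.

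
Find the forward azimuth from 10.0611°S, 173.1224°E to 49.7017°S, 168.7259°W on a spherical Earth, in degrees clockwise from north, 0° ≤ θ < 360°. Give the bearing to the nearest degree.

Δλ = -168.7259 − 173.1224 = -341.8483°; wrapped into (−180°, 180°]: 18.1517°.
θ = atan2( sin Δλ · cos φ₂ , cos φ₁ · sin φ₂ − sin φ₁ · cos φ₂ · cos Δλ )
  = atan2(0.20149, -0.64359) = 162.616° → normalised to [0°, 360°): 162.616°.

163°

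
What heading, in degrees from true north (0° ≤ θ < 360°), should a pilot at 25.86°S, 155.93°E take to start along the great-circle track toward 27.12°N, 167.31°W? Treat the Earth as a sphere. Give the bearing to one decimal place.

Δλ = -167.31 − 155.93 = -323.24°; wrapped into (−180°, 180°]: 36.76°.
θ = atan2( sin Δλ · cos φ₂ , cos φ₁ · sin φ₂ − sin φ₁ · cos φ₂ · cos Δλ )
  = atan2(0.53267, 0.72123) = 36.448° → normalised to [0°, 360°): 36.448°.

36.4°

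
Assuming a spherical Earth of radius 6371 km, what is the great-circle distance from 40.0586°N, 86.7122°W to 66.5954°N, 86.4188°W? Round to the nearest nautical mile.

1593 nmi

Δλ = -86.4188 − -86.7122 = 0.2934°.
Δφ = 66.5954 − 40.0586 = 26.5368°.
a = sin²(Δφ/2) + cos φ₁ · cos φ₂ · sin²(Δλ/2) = 0.052678.
c = 2·atan2(√a, √(1−a)) = 0.46316 rad → d = 6371·c ≈ 2950.81 km ≈ 1593.31 nmi.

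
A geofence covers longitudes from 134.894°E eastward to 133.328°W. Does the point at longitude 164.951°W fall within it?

Band width going east from +134.894° to -133.328°: ((-133.328 − 134.894) mod 360) = 91.778°.
Offset of -164.951° east of the west edge: ((-164.951 − 134.894) mod 360) = 60.155°.
60.155° ≤ 91.778° ⇒ inside.

Yes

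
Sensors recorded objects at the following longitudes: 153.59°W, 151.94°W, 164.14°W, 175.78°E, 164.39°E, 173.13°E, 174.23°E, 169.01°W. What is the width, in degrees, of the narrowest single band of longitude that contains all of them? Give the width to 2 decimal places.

43.67°

Sort the longitudes: -169.01°, -164.14°, -153.59°, -151.94°, +164.39°, +173.13°, +174.23°, +175.78°.
Eastward gaps between consecutive values (wrapping around): 4.87°, 10.55°, 1.65°, 316.33°, 8.74°, 1.10°, 1.55°, 15.21°.
Largest gap = 316.33° ⇒ minimal covering band is its complement: 360° − 316.33° = 43.67°.
Band runs from +164.39° eastward to -151.94°, crossing the antimeridian.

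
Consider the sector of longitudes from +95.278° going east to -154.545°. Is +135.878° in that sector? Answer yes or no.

Yes

Band width going east from +95.278° to -154.545°: ((-154.545 − 95.278) mod 360) = 110.177°.
Offset of +135.878° east of the west edge: ((135.878 − 95.278) mod 360) = 40.600°.
40.600° ≤ 110.177° ⇒ inside.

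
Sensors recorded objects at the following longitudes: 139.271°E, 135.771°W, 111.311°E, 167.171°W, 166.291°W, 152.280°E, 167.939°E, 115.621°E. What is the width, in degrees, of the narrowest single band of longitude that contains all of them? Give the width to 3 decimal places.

112.918°

Sort the longitudes: -167.171°, -166.291°, -135.771°, +111.311°, +115.621°, +139.271°, +152.280°, +167.939°.
Eastward gaps between consecutive values (wrapping around): 0.880°, 30.520°, 247.082°, 4.310°, 23.650°, 13.009°, 15.659°, 24.890°.
Largest gap = 247.082° ⇒ minimal covering band is its complement: 360° − 247.082° = 112.918°.
Band runs from +111.311° eastward to -135.771°, crossing the antimeridian.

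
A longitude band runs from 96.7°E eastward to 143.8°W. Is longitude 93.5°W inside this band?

No

Band width going east from +96.7° to -143.8°: ((-143.8 − 96.7) mod 360) = 119.5°.
Offset of -93.5° east of the west edge: ((-93.5 − 96.7) mod 360) = 169.8°.
169.8° > 119.5° ⇒ outside.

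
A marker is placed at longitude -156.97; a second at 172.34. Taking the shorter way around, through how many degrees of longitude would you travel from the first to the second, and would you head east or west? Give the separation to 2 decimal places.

30.69° west

Raw difference: 172.34 − -156.97 = 329.31°.
Normalise into (−180°, 180°]: 329.31° − 360° = -30.69°.
Negative ⇒ the second point lies to the west; separation 30.69°.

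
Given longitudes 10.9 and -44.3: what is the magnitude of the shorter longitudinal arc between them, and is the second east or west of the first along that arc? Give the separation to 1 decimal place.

55.2° west

Raw difference: -44.3 − 10.9 = -55.2°.
Normalise into (−180°, 180°]: -55.2° stays -55.2°.
Negative ⇒ the second point lies to the west; separation 55.2°.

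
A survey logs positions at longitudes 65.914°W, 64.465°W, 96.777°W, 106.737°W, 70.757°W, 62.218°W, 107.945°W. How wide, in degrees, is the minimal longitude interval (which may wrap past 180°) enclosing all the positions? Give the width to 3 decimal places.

45.727°

Sort the longitudes: -107.945°, -106.737°, -96.777°, -70.757°, -65.914°, -64.465°, -62.218°.
Eastward gaps between consecutive values (wrapping around): 1.208°, 9.960°, 26.020°, 4.843°, 1.449°, 2.247°, 314.273°.
Largest gap = 314.273° ⇒ minimal covering band is its complement: 360° − 314.273° = 45.727°.
Band runs from -107.945° eastward to -62.218°.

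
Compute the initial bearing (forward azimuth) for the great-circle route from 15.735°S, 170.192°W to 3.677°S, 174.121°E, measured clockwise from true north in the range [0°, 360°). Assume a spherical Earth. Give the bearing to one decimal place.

Δλ = 174.121 − -170.192 = 344.313°; wrapped into (−180°, 180°]: -15.687°.
θ = atan2( sin Δλ · cos φ₂ , cos φ₁ · sin φ₂ − sin φ₁ · cos φ₂ · cos Δλ )
  = atan2(-0.26983, 0.19882) = -53.615° → normalised to [0°, 360°): 306.385°.

306.4°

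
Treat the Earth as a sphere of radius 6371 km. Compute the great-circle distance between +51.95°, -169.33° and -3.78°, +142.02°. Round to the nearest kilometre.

7700 km

Δλ = 142.02 − -169.33 = 311.35°; wrapped into (−180°, 180°]: -48.65°.
Δφ = -3.78 − 51.95 = -55.73°.
a = sin²(Δφ/2) + cos φ₁ · cos φ₂ · sin²(Δλ/2) = 0.322803.
c = 2·atan2(√a, √(1−a)) = 1.20853 rad → d = 6371·c ≈ 7699.54 km.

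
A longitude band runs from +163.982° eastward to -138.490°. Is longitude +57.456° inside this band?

Band width going east from +163.982° to -138.490°: ((-138.490 − 163.982) mod 360) = 57.528°.
Offset of +57.456° east of the west edge: ((57.456 − 163.982) mod 360) = 253.474°.
253.474° > 57.528° ⇒ outside.

No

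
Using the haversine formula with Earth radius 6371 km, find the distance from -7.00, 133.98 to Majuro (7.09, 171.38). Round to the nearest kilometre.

4434 km

Δλ = 171.38 − 133.98 = 37.40°.
Δφ = 7.09 − -7.00 = 14.09°.
a = sin²(Δφ/2) + cos φ₁ · cos φ₂ · sin²(Δλ/2) = 0.116289.
c = 2·atan2(√a, √(1−a)) = 0.69599 rad → d = 6371·c ≈ 4434.13 km.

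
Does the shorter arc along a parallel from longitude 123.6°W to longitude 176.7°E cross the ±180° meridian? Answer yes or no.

Naïve |176.7 − -123.6| = 300.3° > 180°, so the shorter arc goes the other way round — across 180°.
Signed shortest Δλ = ((176.7 − -123.6 + 180) mod 360) − 180 = -59.7°.
Going west by 59.7° from -123.6° passes through 180° before reaching +176.7°.

Yes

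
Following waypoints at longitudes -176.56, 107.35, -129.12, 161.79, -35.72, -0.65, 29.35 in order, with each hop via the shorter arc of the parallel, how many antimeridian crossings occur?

Leg 1: -176.56° → +107.35°, shortest Δλ = -76.09° (west) — crosses 180°.
Leg 2: +107.35° → -129.12°, shortest Δλ = 123.53° (east) — crosses 180°.
Leg 3: -129.12° → +161.79°, shortest Δλ = -69.09° (west) — crosses 180°.
Leg 4: +161.79° → -35.72°, shortest Δλ = 162.49° (east) — crosses 180°.
Leg 5: -35.72° → -0.65°, shortest Δλ = 35.07° (east) — does not cross 180°.
Leg 6: -0.65° → +29.35°, shortest Δλ = 30.0° (east) — does not cross 180°.
Total crossings: 4.

4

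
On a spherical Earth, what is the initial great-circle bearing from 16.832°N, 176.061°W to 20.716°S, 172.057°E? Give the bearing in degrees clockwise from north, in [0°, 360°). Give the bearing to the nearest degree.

198°

Δλ = 172.057 − -176.061 = 348.118°; wrapped into (−180°, 180°]: -11.882°.
θ = atan2( sin Δλ · cos φ₂ , cos φ₁ · sin φ₂ − sin φ₁ · cos φ₂ · cos Δλ )
  = atan2(-0.19258, -0.60362) = -162.305° → normalised to [0°, 360°): 197.695°.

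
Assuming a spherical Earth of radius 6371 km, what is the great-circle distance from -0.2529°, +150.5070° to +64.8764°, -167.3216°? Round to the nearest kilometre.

7995 km

Δλ = -167.3216 − 150.5070 = -317.8286°; wrapped into (−180°, 180°]: 42.1714°.
Δφ = 64.8764 − -0.2529 = 65.1293°.
a = sin²(Δφ/2) + cos φ₁ · cos φ₂ · sin²(Δλ/2) = 0.344666.
c = 2·atan2(√a, √(1−a)) = 1.25490 rad → d = 6371·c ≈ 7994.97 km.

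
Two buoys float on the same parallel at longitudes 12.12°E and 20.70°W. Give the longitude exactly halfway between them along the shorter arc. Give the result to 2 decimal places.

4.29°W

Signed shortest Δλ from +12.12° to -20.70° is -32.82°.
Midpoint longitude = +12.12° + (-32.82°)/2 = +12.12° − 16.41° = -4.29°.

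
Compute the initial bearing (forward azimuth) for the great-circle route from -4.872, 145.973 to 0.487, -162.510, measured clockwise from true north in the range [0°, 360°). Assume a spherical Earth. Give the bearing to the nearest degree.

86°

Δλ = -162.510 − 145.973 = -308.483°; wrapped into (−180°, 180°]: 51.517°.
θ = atan2( sin Δλ · cos φ₂ , cos φ₁ · sin φ₂ − sin φ₁ · cos φ₂ · cos Δλ )
  = atan2(0.78276, 0.06132) = 85.521° → normalised to [0°, 360°): 85.521°.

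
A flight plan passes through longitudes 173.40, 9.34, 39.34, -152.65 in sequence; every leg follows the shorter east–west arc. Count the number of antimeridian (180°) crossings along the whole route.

Leg 1: +173.40° → +9.34°, shortest Δλ = -164.06° (west) — does not cross 180°.
Leg 2: +9.34° → +39.34°, shortest Δλ = 30.0° (east) — does not cross 180°.
Leg 3: +39.34° → -152.65°, shortest Δλ = 168.01° (east) — crosses 180°.
Total crossings: 1.

1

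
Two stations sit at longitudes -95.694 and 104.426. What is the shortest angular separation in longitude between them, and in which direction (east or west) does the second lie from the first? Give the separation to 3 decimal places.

159.880° west

Raw difference: 104.426 − -95.694 = 200.12°.
Normalise into (−180°, 180°]: 200.12° − 360° = -159.88°.
Negative ⇒ the second point lies to the west; separation 159.880°.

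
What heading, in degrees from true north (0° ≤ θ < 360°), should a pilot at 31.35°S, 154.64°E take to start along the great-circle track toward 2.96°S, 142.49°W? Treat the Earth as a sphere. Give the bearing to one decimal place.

Δλ = -142.49 − 154.64 = -297.13°; wrapped into (−180°, 180°]: 62.87°.
θ = atan2( sin Δλ · cos φ₂ , cos φ₁ · sin φ₂ − sin φ₁ · cos φ₂ · cos Δλ )
  = atan2(0.88879, 0.19283) = 77.759° → normalised to [0°, 360°): 77.759°.

77.8°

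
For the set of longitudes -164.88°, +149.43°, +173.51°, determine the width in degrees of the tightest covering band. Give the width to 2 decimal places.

Sort the longitudes: -164.88°, +149.43°, +173.51°.
Eastward gaps between consecutive values (wrapping around): 314.31°, 24.08°, 21.61°.
Largest gap = 314.31° ⇒ minimal covering band is its complement: 360° − 314.31° = 45.69°.
Band runs from +149.43° eastward to -164.88°, crossing the antimeridian.

45.69°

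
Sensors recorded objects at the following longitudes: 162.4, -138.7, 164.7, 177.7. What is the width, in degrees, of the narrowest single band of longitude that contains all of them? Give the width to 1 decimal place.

Sort the longitudes: -138.7°, +162.4°, +164.7°, +177.7°.
Eastward gaps between consecutive values (wrapping around): 301.1°, 2.3°, 13.0°, 43.6°.
Largest gap = 301.1° ⇒ minimal covering band is its complement: 360° − 301.1° = 58.9°.
Band runs from +162.4° eastward to -138.7°, crossing the antimeridian.

58.9°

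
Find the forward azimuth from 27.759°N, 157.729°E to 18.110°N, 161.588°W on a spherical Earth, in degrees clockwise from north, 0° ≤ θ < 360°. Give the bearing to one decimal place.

95.6°

Δλ = -161.588 − 157.729 = -319.317°; wrapped into (−180°, 180°]: 40.683°.
θ = atan2( sin Δλ · cos φ₂ , cos φ₁ · sin φ₂ − sin φ₁ · cos φ₂ · cos Δλ )
  = atan2(0.61958, -0.06063) = 95.589° → normalised to [0°, 360°): 95.589°.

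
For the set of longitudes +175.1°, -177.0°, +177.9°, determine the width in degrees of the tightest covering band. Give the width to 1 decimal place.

Sort the longitudes: -177.0°, +175.1°, +177.9°.
Eastward gaps between consecutive values (wrapping around): 352.1°, 2.8°, 5.1°.
Largest gap = 352.1° ⇒ minimal covering band is its complement: 360° − 352.1° = 7.9°.
Band runs from +175.1° eastward to -177.0°, crossing the antimeridian.

7.9°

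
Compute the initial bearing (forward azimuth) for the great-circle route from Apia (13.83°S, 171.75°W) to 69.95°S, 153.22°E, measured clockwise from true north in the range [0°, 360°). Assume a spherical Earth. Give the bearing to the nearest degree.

193°

Δλ = 153.22 − -171.75 = 324.97°; wrapped into (−180°, 180°]: -35.03°.
θ = atan2( sin Δλ · cos φ₂ , cos φ₁ · sin φ₂ − sin φ₁ · cos φ₂ · cos Δλ )
  = atan2(-0.19679, -0.84505) = -166.891° → normalised to [0°, 360°): 193.109°.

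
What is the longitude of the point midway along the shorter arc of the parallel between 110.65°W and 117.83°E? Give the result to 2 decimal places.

176.41°W

Signed shortest Δλ from -110.65° to +117.83° is -131.52°.
Midpoint longitude = -110.65° + (-131.52°)/2 = -110.65° − 65.76° = -176.41°.
(The naïve average (-110.65 + +117.83)/2 = 3.59° is on the wrong side of the globe.)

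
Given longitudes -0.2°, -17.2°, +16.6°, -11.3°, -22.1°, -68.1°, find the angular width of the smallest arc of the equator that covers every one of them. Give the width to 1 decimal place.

Sort the longitudes: -68.1°, -22.1°, -17.2°, -11.3°, -0.2°, +16.6°.
Eastward gaps between consecutive values (wrapping around): 46.0°, 4.9°, 5.9°, 11.1°, 16.8°, 275.3°.
Largest gap = 275.3° ⇒ minimal covering band is its complement: 360° − 275.3° = 84.7°.
Band runs from -68.1° eastward to +16.6°.

84.7°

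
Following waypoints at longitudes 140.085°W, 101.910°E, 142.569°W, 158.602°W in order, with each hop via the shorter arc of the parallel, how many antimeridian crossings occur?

2

Leg 1: -140.085° → +101.910°, shortest Δλ = -118.005° (west) — crosses 180°.
Leg 2: +101.910° → -142.569°, shortest Δλ = 115.521° (east) — crosses 180°.
Leg 3: -142.569° → -158.602°, shortest Δλ = -16.033° (west) — does not cross 180°.
Total crossings: 2.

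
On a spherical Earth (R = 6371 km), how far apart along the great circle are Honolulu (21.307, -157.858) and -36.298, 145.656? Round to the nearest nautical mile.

Δλ = 145.656 − -157.858 = 303.514°; wrapped into (−180°, 180°]: -56.486°.
Δφ = -36.298 − 21.307 = -57.605°.
a = sin²(Δφ/2) + cos φ₁ · cos φ₂ · sin²(Δλ/2) = 0.400263.
c = 2·atan2(√a, √(1−a)) = 1.36998 rad → d = 6371·c ≈ 8728.11 km ≈ 4712.80 nmi.

4713 nmi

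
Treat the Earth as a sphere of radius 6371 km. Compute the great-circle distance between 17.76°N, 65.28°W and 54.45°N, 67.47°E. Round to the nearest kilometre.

10823 km

Δλ = 67.47 − -65.28 = 132.75°.
Δφ = 54.45 − 17.76 = 36.69°.
a = sin²(Δφ/2) + cos φ₁ · cos φ₂ · sin²(Δλ/2) = 0.563840.
c = 2·atan2(√a, √(1−a)) = 1.69883 rad → d = 6371·c ≈ 10823.22 km.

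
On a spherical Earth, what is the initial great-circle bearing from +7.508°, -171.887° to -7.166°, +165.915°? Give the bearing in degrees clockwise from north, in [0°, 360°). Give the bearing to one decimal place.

237.0°

Δλ = 165.915 − -171.887 = 337.802°; wrapped into (−180°, 180°]: -22.198°.
θ = atan2( sin Δλ · cos φ₂ , cos φ₁ · sin φ₂ − sin φ₁ · cos φ₂ · cos Δλ )
  = atan2(-0.37486, -0.24371) = -123.030° → normalised to [0°, 360°): 236.970°.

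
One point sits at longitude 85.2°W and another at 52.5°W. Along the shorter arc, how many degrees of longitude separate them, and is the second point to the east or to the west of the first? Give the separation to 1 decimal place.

Raw difference: -52.5 − -85.2 = 32.7°.
Normalise into (−180°, 180°]: 32.7° stays 32.7°.
Positive ⇒ the second point lies to the east; separation 32.7°.

32.7° east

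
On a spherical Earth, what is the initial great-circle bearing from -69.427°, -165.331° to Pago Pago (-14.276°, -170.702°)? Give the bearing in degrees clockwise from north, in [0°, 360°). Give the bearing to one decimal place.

353.7°

Δλ = -170.702 − -165.331 = -5.371°.
θ = atan2( sin Δλ · cos φ₂ , cos φ₁ · sin φ₂ − sin φ₁ · cos φ₂ · cos Δλ )
  = atan2(-0.09071, 0.81668) = -6.338° → normalised to [0°, 360°): 353.662°.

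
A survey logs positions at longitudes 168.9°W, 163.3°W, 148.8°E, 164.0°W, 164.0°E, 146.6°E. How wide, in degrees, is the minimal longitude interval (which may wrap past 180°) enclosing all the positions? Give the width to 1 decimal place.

50.1°

Sort the longitudes: -168.9°, -164.0°, -163.3°, +146.6°, +148.8°, +164.0°.
Eastward gaps between consecutive values (wrapping around): 4.9°, 0.7°, 309.9°, 2.2°, 15.2°, 27.1°.
Largest gap = 309.9° ⇒ minimal covering band is its complement: 360° − 309.9° = 50.1°.
Band runs from +146.6° eastward to -163.3°, crossing the antimeridian.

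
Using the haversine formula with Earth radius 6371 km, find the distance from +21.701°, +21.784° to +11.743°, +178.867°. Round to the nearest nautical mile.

8387 nmi

Δλ = 178.867 − 21.784 = 157.083°.
Δφ = 11.743 − 21.701 = -9.958°.
a = sin²(Δφ/2) + cos φ₁ · cos φ₂ · sin²(Δλ/2) = 0.881312.
c = 2·atan2(√a, √(1−a)) = 2.43816 rad → d = 6371·c ≈ 15533.49 km ≈ 8387.41 nmi.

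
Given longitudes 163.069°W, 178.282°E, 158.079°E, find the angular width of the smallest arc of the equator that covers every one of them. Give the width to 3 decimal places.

38.852°

Sort the longitudes: -163.069°, +158.079°, +178.282°.
Eastward gaps between consecutive values (wrapping around): 321.148°, 20.203°, 18.649°.
Largest gap = 321.148° ⇒ minimal covering band is its complement: 360° − 321.148° = 38.852°.
Band runs from +158.079° eastward to -163.069°, crossing the antimeridian.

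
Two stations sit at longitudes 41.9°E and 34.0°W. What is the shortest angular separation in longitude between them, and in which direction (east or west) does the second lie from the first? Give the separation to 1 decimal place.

75.9° west

Raw difference: -34.0 − 41.9 = -75.9°.
Normalise into (−180°, 180°]: -75.9° stays -75.9°.
Negative ⇒ the second point lies to the west; separation 75.9°.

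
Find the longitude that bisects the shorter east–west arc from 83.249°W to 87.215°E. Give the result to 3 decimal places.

Signed shortest Δλ from -83.249° to +87.215° is +170.464°.
Midpoint longitude = -83.249° + (+170.464°)/2 = -83.249° + 85.232° = +1.983°.

1.983°E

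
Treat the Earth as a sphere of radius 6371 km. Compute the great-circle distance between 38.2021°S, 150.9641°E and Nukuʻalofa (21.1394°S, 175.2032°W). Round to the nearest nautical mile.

Δλ = -175.2032 − 150.9641 = -326.1673°; wrapped into (−180°, 180°]: 33.8327°.
Δφ = -21.1394 − -38.2021 = 17.0627°.
a = sin²(Δφ/2) + cos φ₁ · cos φ₂ · sin²(Δλ/2) = 0.084064.
c = 2·atan2(√a, √(1−a)) = 0.58833 rad → d = 6371·c ≈ 3748.22 km ≈ 2023.88 nmi.

2024 nmi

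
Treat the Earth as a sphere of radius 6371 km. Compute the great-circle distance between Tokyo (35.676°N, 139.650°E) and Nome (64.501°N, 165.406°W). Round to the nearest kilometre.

4820 km

Δλ = -165.406 − 139.650 = -305.056°; wrapped into (−180°, 180°]: 54.944°.
Δφ = 64.501 − 35.676 = 28.825°.
a = sin²(Δφ/2) + cos φ₁ · cos φ₂ · sin²(Δλ/2) = 0.136373.
c = 2·atan2(√a, √(1−a)) = 0.75648 rad → d = 6371·c ≈ 4819.55 km.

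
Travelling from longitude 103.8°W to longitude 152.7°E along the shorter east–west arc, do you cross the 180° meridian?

Yes

Naïve |152.7 − -103.8| = 256.5° > 180°, so the shorter arc goes the other way round — across 180°.
Signed shortest Δλ = ((152.7 − -103.8 + 180) mod 360) − 180 = -103.5°.
Going west by 103.5° from -103.8° passes through 180° before reaching +152.7°.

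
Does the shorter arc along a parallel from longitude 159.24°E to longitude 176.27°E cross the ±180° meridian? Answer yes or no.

Signed shortest Δλ = ((176.27 − 159.24 + 180) mod 360) − 180 = 17.03°.
Going east by 17.03° from +159.24° reaches +176.27° without touching 180°.

No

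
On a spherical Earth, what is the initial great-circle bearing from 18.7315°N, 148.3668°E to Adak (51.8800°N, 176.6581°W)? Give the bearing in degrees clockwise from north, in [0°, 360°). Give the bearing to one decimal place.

Δλ = -176.6581 − 148.3668 = -325.0249°; wrapped into (−180°, 180°]: 34.9751°.
θ = atan2( sin Δλ · cos φ₂ , cos φ₁ · sin φ₂ − sin φ₁ · cos φ₂ · cos Δλ )
  = atan2(0.35385, 0.58261) = 31.273° → normalised to [0°, 360°): 31.273°.

31.3°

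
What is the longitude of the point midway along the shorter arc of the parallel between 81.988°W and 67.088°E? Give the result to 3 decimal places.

Signed shortest Δλ from -81.988° to +67.088° is +149.076°.
Midpoint longitude = -81.988° + (+149.076°)/2 = -81.988° + 74.538° = -7.450°.

7.450°W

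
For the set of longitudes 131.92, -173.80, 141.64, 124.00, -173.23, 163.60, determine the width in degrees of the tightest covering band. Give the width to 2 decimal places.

Sort the longitudes: -173.80°, -173.23°, +124.00°, +131.92°, +141.64°, +163.60°.
Eastward gaps between consecutive values (wrapping around): 0.57°, 297.23°, 7.92°, 9.72°, 21.96°, 22.60°.
Largest gap = 297.23° ⇒ minimal covering band is its complement: 360° − 297.23° = 62.77°.
Band runs from +124.00° eastward to -173.23°, crossing the antimeridian.

62.77°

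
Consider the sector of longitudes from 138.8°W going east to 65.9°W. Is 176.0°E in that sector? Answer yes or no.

No

Band width going east from -138.8° to -65.9°: ((-65.9 − -138.8) mod 360) = 72.9°.
Offset of +176.0° east of the west edge: ((176.0 − -138.8) mod 360) = 314.8°.
314.8° > 72.9° ⇒ outside.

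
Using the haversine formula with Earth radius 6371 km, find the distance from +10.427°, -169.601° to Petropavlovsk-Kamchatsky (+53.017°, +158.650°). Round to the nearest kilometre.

5519 km

Δλ = 158.650 − -169.601 = 328.251°; wrapped into (−180°, 180°]: -31.749°.
Δφ = 53.017 − 10.427 = 42.590°.
a = sin²(Δφ/2) + cos φ₁ · cos φ₂ · sin²(Δλ/2) = 0.176159.
c = 2·atan2(√a, √(1−a)) = 0.86626 rad → d = 6371·c ≈ 5518.93 km.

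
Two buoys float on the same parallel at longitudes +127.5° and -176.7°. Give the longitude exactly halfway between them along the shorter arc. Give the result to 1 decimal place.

Signed shortest Δλ from +127.5° to -176.7° is +55.8°.
Midpoint longitude = +127.5° + (+55.8°)/2 = +127.5° + 27.9° = +155.4°.
(The naïve average (+127.5 + -176.7)/2 = -24.6° is on the wrong side of the globe.)

+155.4°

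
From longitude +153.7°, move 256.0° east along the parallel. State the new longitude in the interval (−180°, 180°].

+49.7°

Start at +153.7°; shift +256.0° → +409.7°.
+409.7° lies outside (−180°, 180°]; subtract 360° → +49.7°.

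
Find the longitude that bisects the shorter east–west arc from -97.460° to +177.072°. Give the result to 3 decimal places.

-140.194°

Signed shortest Δλ from -97.460° to +177.072° is -85.468°.
Midpoint longitude = -97.460° + (-85.468°)/2 = -97.460° − 42.734° = -140.194°.
(The naïve average (-97.460 + +177.072)/2 = 39.806° is on the wrong side of the globe.)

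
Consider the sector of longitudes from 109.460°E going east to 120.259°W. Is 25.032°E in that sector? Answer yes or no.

Band width going east from +109.460° to -120.259°: ((-120.259 − 109.460) mod 360) = 130.281°.
Offset of +25.032° east of the west edge: ((25.032 − 109.460) mod 360) = 275.572°.
275.572° > 130.281° ⇒ outside.

No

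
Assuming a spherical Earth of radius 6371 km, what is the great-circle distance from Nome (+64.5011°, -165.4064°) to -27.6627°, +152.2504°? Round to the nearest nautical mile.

Δλ = 152.2504 − -165.4064 = 317.6568°; wrapped into (−180°, 180°]: -42.3432°.
Δφ = -27.6627 − 64.5011 = -92.1638°.
a = sin²(Δφ/2) + cos φ₁ · cos φ₂ · sin²(Δλ/2) = 0.568613.
c = 2·atan2(√a, √(1−a)) = 1.70846 rad → d = 6371·c ≈ 10884.57 km ≈ 5877.20 nmi.

5877 nmi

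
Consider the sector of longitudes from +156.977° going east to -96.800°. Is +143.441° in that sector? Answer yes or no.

No

Band width going east from +156.977° to -96.800°: ((-96.800 − 156.977) mod 360) = 106.223°.
Offset of +143.441° east of the west edge: ((143.441 − 156.977) mod 360) = 346.464°.
346.464° > 106.223° ⇒ outside.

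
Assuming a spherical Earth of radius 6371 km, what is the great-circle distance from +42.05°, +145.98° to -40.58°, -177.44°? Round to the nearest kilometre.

Δλ = -177.44 − 145.98 = -323.42°; wrapped into (−180°, 180°]: 36.58°.
Δφ = -40.58 − 42.05 = -82.63°.
a = sin²(Δφ/2) + cos φ₁ · cos φ₂ · sin²(Δλ/2) = 0.491406.
c = 2·atan2(√a, √(1−a)) = 1.55361 rad → d = 6371·c ≈ 9898.03 km.

9898 km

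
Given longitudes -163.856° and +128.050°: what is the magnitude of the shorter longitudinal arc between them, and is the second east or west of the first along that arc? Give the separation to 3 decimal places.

68.094° west

Raw difference: 128.050 − -163.856 = 291.906°.
Normalise into (−180°, 180°]: 291.906° − 360° = -68.094°.
Negative ⇒ the second point lies to the west; separation 68.094°.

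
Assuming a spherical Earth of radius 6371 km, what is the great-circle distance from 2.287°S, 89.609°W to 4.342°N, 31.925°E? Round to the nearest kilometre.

Δλ = 31.925 − -89.609 = 121.534°.
Δφ = 4.342 − -2.287 = 6.629°.
a = sin²(Δφ/2) + cos φ₁ · cos φ₂ · sin²(Δλ/2) = 0.762055.
c = 2·atan2(√a, √(1−a)) = 2.12247 rad → d = 6371·c ≈ 13522.23 km.

13522 km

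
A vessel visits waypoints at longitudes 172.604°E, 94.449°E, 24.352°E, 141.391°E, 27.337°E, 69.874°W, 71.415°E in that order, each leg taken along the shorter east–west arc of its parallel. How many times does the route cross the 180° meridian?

0

Leg 1: +172.604° → +94.449°, shortest Δλ = -78.155° (west) — does not cross 180°.
Leg 2: +94.449° → +24.352°, shortest Δλ = -70.097° (west) — does not cross 180°.
Leg 3: +24.352° → +141.391°, shortest Δλ = 117.039° (east) — does not cross 180°.
Leg 4: +141.391° → +27.337°, shortest Δλ = -114.054° (west) — does not cross 180°.
Leg 5: +27.337° → -69.874°, shortest Δλ = -97.211° (west) — does not cross 180°.
Leg 6: -69.874° → +71.415°, shortest Δλ = 141.289° (east) — does not cross 180°.
Total crossings: 0.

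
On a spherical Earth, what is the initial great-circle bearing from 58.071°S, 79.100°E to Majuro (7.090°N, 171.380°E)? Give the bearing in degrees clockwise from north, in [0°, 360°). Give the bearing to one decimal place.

Δλ = 171.380 − 79.100 = 92.280°.
θ = atan2( sin Δλ · cos φ₂ , cos φ₁ · sin φ₂ − sin φ₁ · cos φ₂ · cos Δλ )
  = atan2(0.99157, 0.03177) = 88.165° → normalised to [0°, 360°): 88.165°.

88.2°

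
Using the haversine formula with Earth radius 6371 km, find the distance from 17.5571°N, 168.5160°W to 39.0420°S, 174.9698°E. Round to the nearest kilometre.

Δλ = 174.9698 − -168.5160 = 343.4858°; wrapped into (−180°, 180°]: -16.5142°.
Δφ = -39.0420 − 17.5571 = -56.5991°.
a = sin²(Δφ/2) + cos φ₁ · cos φ₂ · sin²(Δλ/2) = 0.240026.
c = 2·atan2(√a, √(1−a)) = 1.02401 rad → d = 6371·c ≈ 6523.95 km.

6524 km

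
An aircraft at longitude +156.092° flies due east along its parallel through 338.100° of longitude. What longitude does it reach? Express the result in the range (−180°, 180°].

+134.192°

Start at +156.092°; shift +338.100° → +494.192°.
+494.192° lies outside (−180°, 180°]; subtract 360° → +134.192°.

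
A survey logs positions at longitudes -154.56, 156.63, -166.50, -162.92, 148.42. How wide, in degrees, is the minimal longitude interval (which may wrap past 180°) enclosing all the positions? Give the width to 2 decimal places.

Sort the longitudes: -166.50°, -162.92°, -154.56°, +148.42°, +156.63°.
Eastward gaps between consecutive values (wrapping around): 3.58°, 8.36°, 302.98°, 8.21°, 36.87°.
Largest gap = 302.98° ⇒ minimal covering band is its complement: 360° − 302.98° = 57.02°.
Band runs from +148.42° eastward to -154.56°, crossing the antimeridian.

57.02°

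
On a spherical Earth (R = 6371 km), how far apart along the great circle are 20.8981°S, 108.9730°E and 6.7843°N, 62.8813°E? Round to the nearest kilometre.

5898 km

Δλ = 62.8813 − 108.9730 = -46.0917°.
Δφ = 6.7843 − -20.8981 = 27.6824°.
a = sin²(Δφ/2) + cos φ₁ · cos φ₂ · sin²(Δλ/2) = 0.199395.
c = 2·atan2(√a, √(1−a)) = 0.92578 rad → d = 6371·c ≈ 5898.16 km.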